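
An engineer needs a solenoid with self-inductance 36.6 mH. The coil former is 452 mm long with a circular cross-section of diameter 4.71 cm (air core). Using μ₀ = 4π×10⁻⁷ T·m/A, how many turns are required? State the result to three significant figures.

A = π(d/2)² = π(2.355×10^-2 m)² = 1.742×10^-3 m².
From L = μ₀N²A/ℓ, N = √(Lℓ / (μ₀A)).
N = √[(3.660×10^-2)(0.452) / ((4π×10⁻⁷)×1.742×10^-3)] = √(7.556×10^6) ≈ 2748.8.

N ≈ 2750 turns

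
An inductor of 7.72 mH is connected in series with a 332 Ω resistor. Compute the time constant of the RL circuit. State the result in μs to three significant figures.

τ ≈ 23.3 μs

τ = L/R = (7.720×10^-3 H)/(332 Ω) = 2.325×10^-5 s.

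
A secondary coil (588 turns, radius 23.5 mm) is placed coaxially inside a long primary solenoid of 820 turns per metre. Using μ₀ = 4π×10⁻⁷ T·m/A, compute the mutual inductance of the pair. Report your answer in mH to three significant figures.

The outer solenoid produces a uniform field B₁ = μ₀n₁I₁ across the inner coil,
so the flux linkage is N₂Φ = N₂B₁A₂ = μ₀n₁N₂A₂·I₁, giving M = μ₀n₁N₂A₂.
A₂ = πr² = π(2.350×10^-2 m)² = 1.7349×10^-3 m².
M = (4π×10⁻⁷)(820)(588)(1.7349×10^-3) = 1.051×10^-3 H.

M ≈ 1.05 mH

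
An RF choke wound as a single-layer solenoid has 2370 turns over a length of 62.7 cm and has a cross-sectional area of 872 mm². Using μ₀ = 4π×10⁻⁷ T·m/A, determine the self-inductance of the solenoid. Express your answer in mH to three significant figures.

L ≈ 9.82 mH

A = 872 mm² = 8.720×10^-4 m².
For a long solenoid, L = μ₀N²A/ℓ.
L = (4π×10⁻⁷)(2370)²(8.720×10^-4)/(0.627 m) = 9.816×10^-3 H.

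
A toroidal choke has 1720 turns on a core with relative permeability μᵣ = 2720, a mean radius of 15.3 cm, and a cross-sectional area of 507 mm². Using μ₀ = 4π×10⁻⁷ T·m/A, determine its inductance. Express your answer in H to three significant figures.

L ≈ 5.33 H

For a thin toroid, L = μ₀μᵣN²A/(2πR).
L = (4π×10⁻⁷)(2720)(1720)²(5.070×10^-4) / (2π×0.153 m) = 5.333 H.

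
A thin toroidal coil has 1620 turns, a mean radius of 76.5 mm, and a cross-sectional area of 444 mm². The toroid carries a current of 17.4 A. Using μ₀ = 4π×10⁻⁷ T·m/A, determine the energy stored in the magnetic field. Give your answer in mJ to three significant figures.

L = μ₀N²A/(2πR) = (4π×10⁻⁷)(1620)²(4.440×10^-4)/(2π×7.650×10^-2) = 3.046×10^-3 H.
U = ½LI² = ½(3.046×10^-3)(17.4)² = 0.4612 J.

U ≈ 461 mJ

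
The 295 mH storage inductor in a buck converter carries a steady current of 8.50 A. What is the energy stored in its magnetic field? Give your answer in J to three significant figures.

U ≈ 10.7 J

Stored magnetic energy: U = ½LI².
U = ½(0.295 H)(8.50 A)² = 10.66 J.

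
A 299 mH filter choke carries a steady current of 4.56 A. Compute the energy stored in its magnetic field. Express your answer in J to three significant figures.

U ≈ 3.11 J

Stored magnetic energy: U = ½LI².
U = ½(0.299 H)(4.56 A)² = 3.109 J.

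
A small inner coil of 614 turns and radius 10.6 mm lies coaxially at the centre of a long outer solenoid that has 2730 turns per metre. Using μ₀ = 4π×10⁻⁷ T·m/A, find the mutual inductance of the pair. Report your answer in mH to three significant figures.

The outer solenoid produces a uniform field B₁ = μ₀n₁I₁ across the inner coil,
so the flux linkage is N₂Φ = N₂B₁A₂ = μ₀n₁N₂A₂·I₁, giving M = μ₀n₁N₂A₂.
A₂ = πr² = π(1.060×10^-2 m)² = 3.530×10^-4 m².
M = (4π×10⁻⁷)(2730)(614)(3.530×10^-4) = 7.435×10^-4 H.

M ≈ 0.744 mH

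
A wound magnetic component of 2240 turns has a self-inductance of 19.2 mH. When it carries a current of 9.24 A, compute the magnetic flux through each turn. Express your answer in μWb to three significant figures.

From L = NΦ_B/I, the flux per turn is Φ_B = LI/N.
Φ_B = (1.920×10^-2 H)(9.24 A)/2240 = 7.920×10^-5 Wb.

Φ_B ≈ 79.2 μWb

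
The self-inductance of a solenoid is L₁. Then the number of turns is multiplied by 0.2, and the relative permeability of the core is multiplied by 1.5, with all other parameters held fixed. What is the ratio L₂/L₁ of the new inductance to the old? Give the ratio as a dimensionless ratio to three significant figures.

For a solenoid, L ∝ μᵣN²A/ℓ.
L₂/L₁ = (0.2)^2 × (1.5) = 0.0600.

L₂/L₁ = 0.0600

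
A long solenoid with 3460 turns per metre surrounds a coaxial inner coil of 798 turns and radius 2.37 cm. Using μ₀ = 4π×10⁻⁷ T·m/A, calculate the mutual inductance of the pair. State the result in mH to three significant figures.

The outer solenoid produces a uniform field B₁ = μ₀n₁I₁ across the inner coil,
so the flux linkage is N₂Φ = N₂B₁A₂ = μ₀n₁N₂A₂·I₁, giving M = μ₀n₁N₂A₂.
A₂ = πr² = π(2.370×10^-2 m)² = 1.7646×10^-3 m².
M = (4π×10⁻⁷)(3460)(798)(1.7646×10^-3) = 6.123×10^-3 H.

M ≈ 6.12 mH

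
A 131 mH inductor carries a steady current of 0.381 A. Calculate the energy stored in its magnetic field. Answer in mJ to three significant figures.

Stored magnetic energy: U = ½LI².
U = ½(0.131 H)(0.381 A)² = 9.508×10^-3 J.

U ≈ 9.51 mJ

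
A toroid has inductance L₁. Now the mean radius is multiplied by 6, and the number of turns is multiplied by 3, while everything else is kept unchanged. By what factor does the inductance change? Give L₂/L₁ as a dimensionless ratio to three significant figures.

L₂/L₁ = 1.50

For a toroid, L ∝ μᵣN²A/R.
L₂/L₁ = (6)^-1 × (3)^2 = 1.50.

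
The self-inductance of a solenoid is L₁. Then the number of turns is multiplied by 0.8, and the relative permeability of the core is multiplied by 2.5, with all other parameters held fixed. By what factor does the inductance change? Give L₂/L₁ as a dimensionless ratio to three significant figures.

L₂/L₁ = 1.60

For a solenoid, L ∝ μᵣN²A/ℓ.
L₂/L₁ = (0.8)^2 × (2.5) = 1.60.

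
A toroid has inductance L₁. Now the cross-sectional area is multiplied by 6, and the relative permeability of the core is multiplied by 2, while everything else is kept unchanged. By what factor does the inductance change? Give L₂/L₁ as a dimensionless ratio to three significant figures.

L₂/L₁ = 12.0

For a toroid, L ∝ μᵣN²A/R.
L₂/L₁ = (6) × (2) = 12.0.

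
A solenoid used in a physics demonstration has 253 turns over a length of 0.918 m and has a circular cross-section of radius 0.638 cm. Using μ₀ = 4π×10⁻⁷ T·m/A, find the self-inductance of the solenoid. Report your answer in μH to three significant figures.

A = πr² = π(6.380×10^-3 m)² = 1.279×10^-4 m².
For a long solenoid, L = μ₀N²A/ℓ.
L = (4π×10⁻⁷)(253)²(1.279×10^-4)/(0.918 m) = 1.120×10^-5 H.

L ≈ 11.2 μH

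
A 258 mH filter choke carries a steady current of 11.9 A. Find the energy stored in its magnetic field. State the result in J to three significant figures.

Stored magnetic energy: U = ½LI².
U = ½(0.258 H)(11.9 A)² = 18.27 J.

U ≈ 18.3 J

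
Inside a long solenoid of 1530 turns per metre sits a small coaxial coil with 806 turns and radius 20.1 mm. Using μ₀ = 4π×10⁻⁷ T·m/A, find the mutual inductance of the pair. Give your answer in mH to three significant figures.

The outer solenoid produces a uniform field B₁ = μ₀n₁I₁ across the inner coil,
so the flux linkage is N₂Φ = N₂B₁A₂ = μ₀n₁N₂A₂·I₁, giving M = μ₀n₁N₂A₂.
A₂ = πr² = π(2.010×10^-2 m)² = 1.269×10^-3 m².
M = (4π×10⁻⁷)(1530)(806)(1.269×10^-3) = 1.967×10^-3 H.

M ≈ 1.97 mH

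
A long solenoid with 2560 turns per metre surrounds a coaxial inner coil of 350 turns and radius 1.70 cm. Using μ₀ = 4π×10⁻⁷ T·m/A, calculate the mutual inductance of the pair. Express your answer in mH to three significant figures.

The outer solenoid produces a uniform field B₁ = μ₀n₁I₁ across the inner coil,
so the flux linkage is N₂Φ = N₂B₁A₂ = μ₀n₁N₂A₂·I₁, giving M = μ₀n₁N₂A₂.
A₂ = πr² = π(1.700×10^-2 m)² = 9.079×10^-4 m².
M = (4π×10⁻⁷)(2560)(350)(9.079×10^-4) = 1.022×10^-3 H.

M ≈ 1.02 mH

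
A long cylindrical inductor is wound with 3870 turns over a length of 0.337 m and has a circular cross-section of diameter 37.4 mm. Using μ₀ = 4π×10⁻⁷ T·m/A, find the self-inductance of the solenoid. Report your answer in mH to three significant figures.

A = π(d/2)² = π(1.870×10^-2 m)² = 1.099×10^-3 m².
For a long solenoid, L = μ₀N²A/ℓ.
L = (4π×10⁻⁷)(3870)²(1.099×10^-3)/(0.337 m) = 6.135×10^-2 H.

L ≈ 61.4 mH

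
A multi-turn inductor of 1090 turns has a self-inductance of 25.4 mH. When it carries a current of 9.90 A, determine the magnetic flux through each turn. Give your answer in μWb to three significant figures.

Φ_B ≈ 231 μWb

From L = NΦ_B/I, the flux per turn is Φ_B = LI/N.
Φ_B = (2.540×10^-2 H)(9.90 A)/1090 = 2.307×10^-4 Wb.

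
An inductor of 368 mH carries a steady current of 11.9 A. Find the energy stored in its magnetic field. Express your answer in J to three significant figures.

U ≈ 26.1 J

Stored magnetic energy: U = ½LI².
U = ½(0.368 H)(11.9 A)² = 26.06 J.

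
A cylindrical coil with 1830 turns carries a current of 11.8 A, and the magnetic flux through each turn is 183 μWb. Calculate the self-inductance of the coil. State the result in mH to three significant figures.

Self-inductance is defined by L = NΦ_B/I (flux linkage over current).
L = (1830)(1.830×10^-4 Wb)/(11.8 A) = 2.838×10^-2 H.

L ≈ 28.4 mH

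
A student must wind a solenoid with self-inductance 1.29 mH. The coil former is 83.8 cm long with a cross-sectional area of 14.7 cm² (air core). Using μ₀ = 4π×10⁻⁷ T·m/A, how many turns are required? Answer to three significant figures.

A = 14.7 cm² = 1.470×10^-3 m².
From L = μ₀N²A/ℓ, N = √(Lℓ / (μ₀A)).
N = √[(1.290×10^-3)(0.838) / ((4π×10⁻⁷)×1.470×10^-3)] = √(5.852×10^5) ≈ 765.0.

N ≈ 765 turns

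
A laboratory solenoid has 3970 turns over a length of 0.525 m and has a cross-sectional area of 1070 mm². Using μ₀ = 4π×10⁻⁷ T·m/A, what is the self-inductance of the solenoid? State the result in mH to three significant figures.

L ≈ 40.4 mH

A = 1070 mm² = 1.070×10^-3 m².
For a long solenoid, L = μ₀N²A/ℓ.
L = (4π×10⁻⁷)(3970)²(1.070×10^-3)/(0.525 m) = 4.037×10^-2 H.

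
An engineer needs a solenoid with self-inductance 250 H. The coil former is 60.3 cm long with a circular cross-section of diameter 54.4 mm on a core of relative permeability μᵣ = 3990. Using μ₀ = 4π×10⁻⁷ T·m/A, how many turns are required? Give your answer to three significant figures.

N ≈ 3600 turns

A = π(d/2)² = π(2.720×10^-2 m)² = 2.324×10^-3 m².
From L = μ₀μᵣN²A/ℓ, N = √(Lℓ / (μ₀μᵣA)).
N = √[(250)(0.603) / ((4π×10⁻⁷)(3990)×2.324×10^-3)] = √(1.294×10^7) ≈ 3596.6.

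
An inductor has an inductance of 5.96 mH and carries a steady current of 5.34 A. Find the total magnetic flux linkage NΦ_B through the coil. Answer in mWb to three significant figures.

From L = NΦ_B/I, the flux linkage is NΦ_B = LI.
NΦ_B = (5.960×10^-3 H)(5.34 A) = 3.183×10^-2 Wb.

NΦ_B ≈ 31.8 mWb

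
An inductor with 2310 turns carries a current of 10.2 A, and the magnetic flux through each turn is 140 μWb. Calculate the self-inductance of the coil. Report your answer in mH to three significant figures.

L ≈ 31.7 mH

Self-inductance is defined by L = NΦ_B/I (flux linkage over current).
L = (2310)(1.400×10^-4 Wb)/(10.2 A) = 3.171×10^-2 H.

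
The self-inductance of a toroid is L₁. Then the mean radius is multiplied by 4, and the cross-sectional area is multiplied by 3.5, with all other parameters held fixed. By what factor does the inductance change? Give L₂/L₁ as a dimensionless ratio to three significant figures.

For a toroid, L ∝ μᵣN²A/R.
L₂/L₁ = (4)^-1 × (3.5) = 0.875.

L₂/L₁ = 0.875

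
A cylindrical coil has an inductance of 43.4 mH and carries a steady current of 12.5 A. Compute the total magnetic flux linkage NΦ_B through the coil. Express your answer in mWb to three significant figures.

NΦ_B ≈ 543 mWb

From L = NΦ_B/I, the flux linkage is NΦ_B = LI.
NΦ_B = (4.340×10^-2 H)(12.5 A) = 0.5425 Wb.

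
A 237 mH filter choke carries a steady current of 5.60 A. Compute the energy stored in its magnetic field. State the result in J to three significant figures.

Stored magnetic energy: U = ½LI².
U = ½(0.237 H)(5.60 A)² = 3.716 J.

U ≈ 3.72 J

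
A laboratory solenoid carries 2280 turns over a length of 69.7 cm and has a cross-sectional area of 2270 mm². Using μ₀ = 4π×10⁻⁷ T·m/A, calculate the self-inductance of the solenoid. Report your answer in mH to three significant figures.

A = 2270 mm² = 2.270×10^-3 m².
For a long solenoid, L = μ₀N²A/ℓ.
L = (4π×10⁻⁷)(2280)²(2.270×10^-3)/(0.697 m) = 2.128×10^-2 H.

L ≈ 21.3 mH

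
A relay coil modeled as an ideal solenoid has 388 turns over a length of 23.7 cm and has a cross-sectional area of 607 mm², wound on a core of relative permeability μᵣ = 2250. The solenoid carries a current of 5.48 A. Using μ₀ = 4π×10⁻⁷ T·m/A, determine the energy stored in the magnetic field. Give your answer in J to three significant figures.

A = 607 mm² = 6.070×10^-4 m².
L = μ₀μᵣN²A/ℓ = (4π×10⁻⁷)(2250)(388)²(6.070×10^-4)/(0.237) = 1.09 H.
U = ½LI² = ½(1.09)(5.48)² = 16.37 J.

U ≈ 16.4 J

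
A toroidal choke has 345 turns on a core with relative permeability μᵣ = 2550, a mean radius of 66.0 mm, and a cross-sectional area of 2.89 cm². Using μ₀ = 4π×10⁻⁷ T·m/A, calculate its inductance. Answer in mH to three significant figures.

For a thin toroid, L = μ₀μᵣN²A/(2πR).
L = (4π×10⁻⁷)(2550)(345)²(2.890×10^-4) / (2π×6.600×10^-2 m) = 0.2658 H.

L ≈ 266 mH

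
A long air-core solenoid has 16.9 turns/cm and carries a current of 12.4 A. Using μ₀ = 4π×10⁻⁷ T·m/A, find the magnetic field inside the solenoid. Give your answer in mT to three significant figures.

B ≈ 26.3 mT

Inside a long solenoid, B = μ₀nI.
B = (4π×10⁻⁷)(1.690×10^3 m⁻¹)(12.4 A) = 2.633×10^-2 T.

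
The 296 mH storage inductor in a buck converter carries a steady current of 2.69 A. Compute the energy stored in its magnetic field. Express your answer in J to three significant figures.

Stored magnetic energy: U = ½LI².
U = ½(0.296 H)(2.69 A)² = 1.071 J.

U ≈ 1.07 J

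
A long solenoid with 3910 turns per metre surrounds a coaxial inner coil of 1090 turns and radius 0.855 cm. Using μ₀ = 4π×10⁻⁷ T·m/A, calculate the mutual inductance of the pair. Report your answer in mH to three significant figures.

M ≈ 1.23 mH

The outer solenoid produces a uniform field B₁ = μ₀n₁I₁ across the inner coil,
so the flux linkage is N₂Φ = N₂B₁A₂ = μ₀n₁N₂A₂·I₁, giving M = μ₀n₁N₂A₂.
A₂ = πr² = π(8.550×10^-3 m)² = 2.297×10^-4 m².
M = (4π×10⁻⁷)(3910)(1090)(2.297×10^-4) = 1.230×10^-3 H.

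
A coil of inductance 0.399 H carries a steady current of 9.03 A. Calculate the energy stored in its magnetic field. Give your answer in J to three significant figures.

Stored magnetic energy: U = ½LI².
U = ½(0.399 H)(9.03 A)² = 16.27 J.

U ≈ 16.3 J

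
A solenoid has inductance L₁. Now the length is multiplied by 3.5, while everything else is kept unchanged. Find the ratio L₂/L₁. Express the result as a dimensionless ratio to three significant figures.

L₂/L₁ = 0.286

For a solenoid, L ∝ μᵣN²A/ℓ.
L₂/L₁ = (3.5)^-1 = 0.286.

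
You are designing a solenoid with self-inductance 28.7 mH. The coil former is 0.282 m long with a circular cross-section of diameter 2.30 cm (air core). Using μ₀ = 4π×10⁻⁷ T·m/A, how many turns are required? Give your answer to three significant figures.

A = π(d/2)² = π(1.150×10^-2 m)² = 4.1548×10^-4 m².
From L = μ₀N²A/ℓ, N = √(Lℓ / (μ₀A)).
N = √[(2.870×10^-2)(0.282) / ((4π×10⁻⁷)×4.1548×10^-4)] = √(1.550×10^7) ≈ 3937.2.

N ≈ 3940 turns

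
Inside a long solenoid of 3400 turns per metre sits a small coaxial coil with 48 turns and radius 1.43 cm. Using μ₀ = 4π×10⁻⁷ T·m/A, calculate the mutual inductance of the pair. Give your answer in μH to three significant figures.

M ≈ 132 μH

The outer solenoid produces a uniform field B₁ = μ₀n₁I₁ across the inner coil,
so the flux linkage is N₂Φ = N₂B₁A₂ = μ₀n₁N₂A₂·I₁, giving M = μ₀n₁N₂A₂.
A₂ = πr² = π(1.430×10^-2 m)² = 6.424×10^-4 m².
M = (4π×10⁻⁷)(3400)(48)(6.424×10^-4) = 1.318×10^-4 H.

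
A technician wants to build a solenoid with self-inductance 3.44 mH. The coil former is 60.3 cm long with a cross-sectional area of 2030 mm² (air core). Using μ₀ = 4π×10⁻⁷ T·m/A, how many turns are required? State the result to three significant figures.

A = 2030 mm² = 2.030×10^-3 m².
From L = μ₀N²A/ℓ, N = √(Lℓ / (μ₀A)).
N = √[(3.440×10^-3)(0.603) / ((4π×10⁻⁷)×2.030×10^-3)] = √(8.131×10^5) ≈ 901.7.

N ≈ 902 turns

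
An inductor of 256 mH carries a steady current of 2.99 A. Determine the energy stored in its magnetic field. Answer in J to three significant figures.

U ≈ 1.14 J

Stored magnetic energy: U = ½LI².
U = ½(0.256 H)(2.99 A)² = 1.144 J.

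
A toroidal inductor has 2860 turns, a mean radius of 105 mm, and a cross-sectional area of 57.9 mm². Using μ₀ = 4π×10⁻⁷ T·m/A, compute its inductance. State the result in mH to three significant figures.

For a thin toroid, L = μ₀N²A/(2πR).
L = (4π×10⁻⁷)(2860)²(5.790×10^-5) / (2π×0.105 m) = 9.021×10^-4 H.

L ≈ 0.902 mH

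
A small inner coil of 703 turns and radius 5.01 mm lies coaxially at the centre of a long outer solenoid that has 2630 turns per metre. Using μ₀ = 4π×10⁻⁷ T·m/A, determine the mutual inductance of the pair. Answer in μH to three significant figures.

The outer solenoid produces a uniform field B₁ = μ₀n₁I₁ across the inner coil,
so the flux linkage is N₂Φ = N₂B₁A₂ = μ₀n₁N₂A₂·I₁, giving M = μ₀n₁N₂A₂.
A₂ = πr² = π(5.010×10^-3 m)² = 7.885×10^-5 m².
M = (4π×10⁻⁷)(2630)(703)(7.885×10^-5) = 1.832×10^-4 H.

M ≈ 183 μH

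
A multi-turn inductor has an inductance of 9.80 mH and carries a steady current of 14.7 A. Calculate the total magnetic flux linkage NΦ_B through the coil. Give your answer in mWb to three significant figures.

NΦ_B ≈ 144 mWb

From L = NΦ_B/I, the flux linkage is NΦ_B = LI.
NΦ_B = (9.800×10^-3 H)(14.7 A) = 0.1441 Wb.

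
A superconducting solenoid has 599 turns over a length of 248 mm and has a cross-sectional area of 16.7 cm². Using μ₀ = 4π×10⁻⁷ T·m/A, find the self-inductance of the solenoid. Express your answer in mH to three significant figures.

L ≈ 3.04 mH

A = 16.7 cm² = 1.670×10^-3 m².
For a long solenoid, L = μ₀N²A/ℓ.
L = (4π×10⁻⁷)(599)²(1.670×10^-3)/(0.248 m) = 3.036×10^-3 H.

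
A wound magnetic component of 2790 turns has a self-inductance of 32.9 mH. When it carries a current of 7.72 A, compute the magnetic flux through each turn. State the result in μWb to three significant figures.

Φ_B ≈ 91.0 μWb

From L = NΦ_B/I, the flux per turn is Φ_B = LI/N.
Φ_B = (3.290×10^-2 H)(7.72 A)/2790 = 9.104×10^-5 Wb.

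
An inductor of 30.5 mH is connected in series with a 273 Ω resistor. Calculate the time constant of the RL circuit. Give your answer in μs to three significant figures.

τ = L/R = (3.050×10^-2 H)/(273 Ω) = 1.117×10^-4 s.

τ ≈ 112 μs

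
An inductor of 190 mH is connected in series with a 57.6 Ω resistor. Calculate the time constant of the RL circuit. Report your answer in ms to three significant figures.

τ = L/R = (0.19 H)/(57.6 Ω) = 3.299×10^-3 s.

τ ≈ 3.30 ms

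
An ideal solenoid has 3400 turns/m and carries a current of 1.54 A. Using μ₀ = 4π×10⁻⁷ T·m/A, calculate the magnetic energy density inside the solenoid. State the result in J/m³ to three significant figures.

B = μ₀nI = (4π×10⁻⁷)(3.400×10^3)(1.54) = 6.580×10^-3 T.
u = B²/(2μ₀) = (6.580×10^-3)²/(2×4π×10⁻⁷) = 17.23 J/m³.

u ≈ 17.2 J/m³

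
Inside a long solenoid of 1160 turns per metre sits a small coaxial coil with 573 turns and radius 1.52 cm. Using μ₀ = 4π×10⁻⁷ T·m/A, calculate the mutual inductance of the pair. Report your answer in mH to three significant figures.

The outer solenoid produces a uniform field B₁ = μ₀n₁I₁ across the inner coil,
so the flux linkage is N₂Φ = N₂B₁A₂ = μ₀n₁N₂A₂·I₁, giving M = μ₀n₁N₂A₂.
A₂ = πr² = π(1.520×10^-2 m)² = 7.258×10^-4 m².
M = (4π×10⁻⁷)(1160)(573)(7.258×10^-4) = 6.063×10^-4 H.

M ≈ 0.606 mH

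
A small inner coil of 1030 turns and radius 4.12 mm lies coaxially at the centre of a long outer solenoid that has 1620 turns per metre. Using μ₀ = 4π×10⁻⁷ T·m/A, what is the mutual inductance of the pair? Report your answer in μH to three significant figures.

M ≈ 112 μH

The outer solenoid produces a uniform field B₁ = μ₀n₁I₁ across the inner coil,
so the flux linkage is N₂Φ = N₂B₁A₂ = μ₀n₁N₂A₂·I₁, giving M = μ₀n₁N₂A₂.
A₂ = πr² = π(4.120×10^-3 m)² = 5.333×10^-5 m².
M = (4π×10⁻⁷)(1620)(1030)(5.333×10^-5) = 1.118×10^-4 H.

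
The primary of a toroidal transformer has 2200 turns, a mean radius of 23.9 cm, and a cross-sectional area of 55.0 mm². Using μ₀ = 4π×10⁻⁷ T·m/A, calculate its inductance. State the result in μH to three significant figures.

L ≈ 223 μH

For a thin toroid, L = μ₀N²A/(2πR).
L = (4π×10⁻⁷)(2200)²(5.500×10^-5) / (2π×0.239 m) = 2.228×10^-4 H.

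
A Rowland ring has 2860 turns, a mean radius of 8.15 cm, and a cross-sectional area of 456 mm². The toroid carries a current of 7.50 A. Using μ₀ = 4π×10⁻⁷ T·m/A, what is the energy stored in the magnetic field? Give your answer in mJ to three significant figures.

L = μ₀N²A/(2πR) = (4π×10⁻⁷)(2860)²(4.560×10^-4)/(2π×8.150×10^-2) = 9.153×10^-3 H.
U = ½LI² = ½(9.153×10^-3)(7.50)² = 0.2574 J.

U ≈ 257 mJ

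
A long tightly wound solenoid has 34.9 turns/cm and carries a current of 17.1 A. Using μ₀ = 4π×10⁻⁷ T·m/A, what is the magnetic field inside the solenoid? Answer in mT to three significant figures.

Inside a long solenoid, B = μ₀nI.
B = (4π×10⁻⁷)(3.490×10^3 m⁻¹)(17.1 A) = 7.499×10^-2 T.

B ≈ 75.0 mT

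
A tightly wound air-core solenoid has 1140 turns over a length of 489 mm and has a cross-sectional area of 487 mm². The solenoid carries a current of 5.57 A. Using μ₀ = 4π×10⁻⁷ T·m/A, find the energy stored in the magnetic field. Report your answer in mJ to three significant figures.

A = 487 mm² = 4.870×10^-4 m².
L = μ₀N²A/ℓ = (4π×10⁻⁷)(1140)²(4.870×10^-4)/(0.489) = 1.626×10^-3 H.
U = ½LI² = ½(1.626×10^-3)(5.57)² = 2.523×10^-2 J.

U ≈ 25.2 mJ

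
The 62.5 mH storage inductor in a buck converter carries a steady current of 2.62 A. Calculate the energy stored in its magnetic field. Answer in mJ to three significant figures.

U ≈ 215 mJ

Stored magnetic energy: U = ½LI².
U = ½(6.250×10^-2 H)(2.62 A)² = 0.2145 J.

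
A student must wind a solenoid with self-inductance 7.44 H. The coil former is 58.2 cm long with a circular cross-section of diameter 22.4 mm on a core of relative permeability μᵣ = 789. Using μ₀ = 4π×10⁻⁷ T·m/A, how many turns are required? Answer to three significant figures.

A = π(d/2)² = π(1.120×10^-2 m)² = 3.941×10^-4 m².
From L = μ₀μᵣN²A/ℓ, N = √(Lℓ / (μ₀μᵣA)).
N = √[(7.44)(0.582) / ((4π×10⁻⁷)(789)×3.941×10^-4)] = √(1.108×10^7) ≈ 3329.0.

N ≈ 3330 turns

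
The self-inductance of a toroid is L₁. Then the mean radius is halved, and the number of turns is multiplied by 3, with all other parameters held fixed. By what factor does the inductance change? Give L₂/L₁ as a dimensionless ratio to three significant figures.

For a toroid, L ∝ μᵣN²A/R.
L₂/L₁ = (0.5)^-1 × (3)^2 = 18.0.

L₂/L₁ = 18.0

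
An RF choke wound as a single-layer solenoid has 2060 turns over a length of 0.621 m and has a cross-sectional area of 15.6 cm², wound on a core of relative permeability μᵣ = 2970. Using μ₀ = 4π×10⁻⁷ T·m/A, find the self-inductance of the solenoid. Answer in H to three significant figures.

A = 15.6 cm² = 1.560×10^-3 m².
For a long solenoid, L = μ₀μᵣN²A/ℓ.
L = (4π×10⁻⁷)(2970)(2060)²(1.560×10^-3)/(0.621 m) = 39.79 H.

L ≈ 39.8 H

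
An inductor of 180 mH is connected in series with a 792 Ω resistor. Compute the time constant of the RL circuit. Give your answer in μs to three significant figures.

τ = L/R = (0.18 H)/(792 Ω) = 2.273×10^-4 s.

τ ≈ 227 μs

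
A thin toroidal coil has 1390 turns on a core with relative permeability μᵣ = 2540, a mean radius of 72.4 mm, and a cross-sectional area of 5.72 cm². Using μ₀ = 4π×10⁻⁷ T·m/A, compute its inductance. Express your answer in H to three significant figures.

L ≈ 7.75 H

For a thin toroid, L = μ₀μᵣN²A/(2πR).
L = (4π×10⁻⁷)(2540)(1390)²(5.720×10^-4) / (2π×7.240×10^-2 m) = 7.754 H.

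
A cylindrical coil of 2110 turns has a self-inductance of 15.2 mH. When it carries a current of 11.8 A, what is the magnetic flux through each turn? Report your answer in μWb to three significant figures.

Φ_B ≈ 85.0 μWb

From L = NΦ_B/I, the flux per turn is Φ_B = LI/N.
Φ_B = (1.520×10^-2 H)(11.8 A)/2110 = 8.500×10^-5 Wb.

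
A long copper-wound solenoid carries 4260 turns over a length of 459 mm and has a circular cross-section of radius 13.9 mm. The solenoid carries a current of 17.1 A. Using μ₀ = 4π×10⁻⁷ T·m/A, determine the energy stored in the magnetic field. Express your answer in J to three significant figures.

U ≈ 4.41 J

A = πr² = π(1.390×10^-2 m)² = 6.070×10^-4 m².
L = μ₀N²A/ℓ = (4π×10⁻⁷)(4260)²(6.070×10^-4)/(0.459) = 3.016×10^-2 H.
U = ½LI² = ½(3.016×10^-2)(17.1)² = 4.409 J.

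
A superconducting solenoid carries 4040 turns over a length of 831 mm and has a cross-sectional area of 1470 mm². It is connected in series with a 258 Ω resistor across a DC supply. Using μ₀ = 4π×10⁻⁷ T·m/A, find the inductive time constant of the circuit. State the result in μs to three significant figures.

A = 1470 mm² = 1.470×10^-3 m².
L = μ₀N²A/ℓ = (4π×10⁻⁷)(4040)²(1.470×10^-3)/(0.831) = 3.628×10^-2 H.
τ = L/R = (3.628×10^-2)/(258) = 1.406×10^-4 s.

τ ≈ 141 μs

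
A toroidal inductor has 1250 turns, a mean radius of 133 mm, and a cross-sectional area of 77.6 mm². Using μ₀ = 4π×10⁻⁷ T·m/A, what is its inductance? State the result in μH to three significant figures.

For a thin toroid, L = μ₀N²A/(2πR).
L = (4π×10⁻⁷)(1250)²(7.760×10^-5) / (2π×0.133 m) = 1.823×10^-4 H.

L ≈ 182 μH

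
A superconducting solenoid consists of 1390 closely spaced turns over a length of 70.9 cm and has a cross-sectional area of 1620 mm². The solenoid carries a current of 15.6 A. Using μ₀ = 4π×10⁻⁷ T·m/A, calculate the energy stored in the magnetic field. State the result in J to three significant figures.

A = 1620 mm² = 1.620×10^-3 m².
L = μ₀N²A/ℓ = (4π×10⁻⁷)(1390)²(1.620×10^-3)/(0.709) = 5.548×10^-3 H.
U = ½LI² = ½(5.548×10^-3)(15.6)² = 0.675 J.

U ≈ 0.675 J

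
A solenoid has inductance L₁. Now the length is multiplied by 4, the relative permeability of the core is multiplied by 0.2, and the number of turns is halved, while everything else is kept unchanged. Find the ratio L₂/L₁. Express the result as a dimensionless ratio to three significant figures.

For a solenoid, L ∝ μᵣN²A/ℓ.
L₂/L₁ = (4)^-1 × (0.2) × (0.5)^2 = 0.0125.

L₂/L₁ = 0.0125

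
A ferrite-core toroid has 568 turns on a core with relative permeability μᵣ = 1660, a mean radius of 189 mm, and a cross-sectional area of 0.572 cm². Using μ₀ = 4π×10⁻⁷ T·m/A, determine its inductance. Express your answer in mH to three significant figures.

L ≈ 32.4 mH

For a thin toroid, L = μ₀μᵣN²A/(2πR).
L = (4π×10⁻⁷)(1660)(568)²(5.720×10^-5) / (2π×0.189 m) = 3.242×10^-2 H.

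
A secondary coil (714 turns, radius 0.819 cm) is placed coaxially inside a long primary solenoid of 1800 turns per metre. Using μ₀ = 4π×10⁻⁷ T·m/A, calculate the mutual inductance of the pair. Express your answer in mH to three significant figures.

The outer solenoid produces a uniform field B₁ = μ₀n₁I₁ across the inner coil,
so the flux linkage is N₂Φ = N₂B₁A₂ = μ₀n₁N₂A₂·I₁, giving M = μ₀n₁N₂A₂.
A₂ = πr² = π(8.190×10^-3 m)² = 2.107×10^-4 m².
M = (4π×10⁻⁷)(1800)(714)(2.107×10^-4) = 3.403×10^-4 H.

M ≈ 0.340 mH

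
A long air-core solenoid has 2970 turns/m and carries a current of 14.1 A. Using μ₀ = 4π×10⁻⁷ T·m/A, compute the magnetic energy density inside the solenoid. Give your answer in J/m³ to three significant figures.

u ≈ 1100 J/m³

B = μ₀nI = (4π×10⁻⁷)(2.970×10^3)(14.1) = 5.262×10^-2 T.
u = B²/(2μ₀) = (5.262×10^-2)²/(2×4π×10⁻⁷) = 1.102×10^3 J/m³.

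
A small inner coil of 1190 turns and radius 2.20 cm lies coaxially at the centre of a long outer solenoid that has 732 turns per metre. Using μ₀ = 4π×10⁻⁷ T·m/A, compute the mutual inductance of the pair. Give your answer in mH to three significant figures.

The outer solenoid produces a uniform field B₁ = μ₀n₁I₁ across the inner coil,
so the flux linkage is N₂Φ = N₂B₁A₂ = μ₀n₁N₂A₂·I₁, giving M = μ₀n₁N₂A₂.
A₂ = πr² = π(2.200×10^-2 m)² = 1.521×10^-3 m².
M = (4π×10⁻⁷)(732)(1190)(1.521×10^-3) = 1.664×10^-3 H.

M ≈ 1.66 mH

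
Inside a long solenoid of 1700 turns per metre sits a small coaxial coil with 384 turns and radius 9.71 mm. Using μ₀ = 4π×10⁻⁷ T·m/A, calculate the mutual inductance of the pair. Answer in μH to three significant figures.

The outer solenoid produces a uniform field B₁ = μ₀n₁I₁ across the inner coil,
so the flux linkage is N₂Φ = N₂B₁A₂ = μ₀n₁N₂A₂·I₁, giving M = μ₀n₁N₂A₂.
A₂ = πr² = π(9.710×10^-3 m)² = 2.962×10^-4 m².
M = (4π×10⁻⁷)(1700)(384)(2.962×10^-4) = 2.430×10^-4 H.

M ≈ 243 μH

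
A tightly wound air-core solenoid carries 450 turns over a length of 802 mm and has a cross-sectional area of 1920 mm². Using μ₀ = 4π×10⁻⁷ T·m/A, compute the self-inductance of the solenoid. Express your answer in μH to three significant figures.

L ≈ 609 μH

A = 1920 mm² = 1.920×10^-3 m².
For a long solenoid, L = μ₀N²A/ℓ.
L = (4π×10⁻⁷)(450)²(1.920×10^-3)/(0.802 m) = 6.092×10^-4 H.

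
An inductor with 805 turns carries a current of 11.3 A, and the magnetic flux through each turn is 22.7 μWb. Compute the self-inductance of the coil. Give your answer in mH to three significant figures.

L ≈ 1.62 mH

Self-inductance is defined by L = NΦ_B/I (flux linkage over current).
L = (805)(2.270×10^-5 Wb)/(11.3 A) = 1.617×10^-3 H.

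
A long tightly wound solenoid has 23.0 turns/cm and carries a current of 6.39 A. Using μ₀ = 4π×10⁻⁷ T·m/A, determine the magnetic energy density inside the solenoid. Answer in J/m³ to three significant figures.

u ≈ 136 J/m³

B = μ₀nI = (4π×10⁻⁷)(2.300×10^3)(6.39) = 1.847×10^-2 T.
u = B²/(2μ₀) = (1.847×10^-2)²/(2×4π×10⁻⁷) = 135.7 J/m³.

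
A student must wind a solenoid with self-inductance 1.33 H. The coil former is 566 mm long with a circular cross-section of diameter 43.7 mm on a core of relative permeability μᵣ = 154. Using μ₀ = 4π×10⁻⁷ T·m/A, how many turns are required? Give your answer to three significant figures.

A = π(d/2)² = π(2.185×10^-2 m)² = 1.500×10^-3 m².
From L = μ₀μᵣN²A/ℓ, N = √(Lℓ / (μ₀μᵣA)).
N = √[(1.33)(0.566) / ((4π×10⁻⁷)(154)×1.500×10^-3)] = √(2.593×10^6) ≈ 1610.4.

N ≈ 1610 turns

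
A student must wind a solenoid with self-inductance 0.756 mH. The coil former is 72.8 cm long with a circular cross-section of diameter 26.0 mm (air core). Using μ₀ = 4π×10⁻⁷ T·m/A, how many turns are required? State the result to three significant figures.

A = π(d/2)² = π(1.300×10^-2 m)² = 5.309×10^-4 m².
From L = μ₀N²A/ℓ, N = √(Lℓ / (μ₀A)).
N = √[(7.560×10^-4)(0.728) / ((4π×10⁻⁷)×5.309×10^-4)] = √(8.249×10^5) ≈ 908.2.

N ≈ 908 turns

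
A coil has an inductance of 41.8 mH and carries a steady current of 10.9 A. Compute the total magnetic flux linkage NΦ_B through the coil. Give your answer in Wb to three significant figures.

NΦ_B ≈ 0.456 Wb

From L = NΦ_B/I, the flux linkage is NΦ_B = LI.
NΦ_B = (4.180×10^-2 H)(10.9 A) = 0.4556 Wb.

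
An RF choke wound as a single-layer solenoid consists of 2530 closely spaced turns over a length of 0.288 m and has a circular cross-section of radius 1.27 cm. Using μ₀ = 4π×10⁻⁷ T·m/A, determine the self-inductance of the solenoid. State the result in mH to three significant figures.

A = πr² = π(1.270×10^-2 m)² = 5.067×10^-4 m².
For a long solenoid, L = μ₀N²A/ℓ.
L = (4π×10⁻⁷)(2530)²(5.067×10^-4)/(0.288 m) = 1.415×10^-2 H.

L ≈ 14.2 mH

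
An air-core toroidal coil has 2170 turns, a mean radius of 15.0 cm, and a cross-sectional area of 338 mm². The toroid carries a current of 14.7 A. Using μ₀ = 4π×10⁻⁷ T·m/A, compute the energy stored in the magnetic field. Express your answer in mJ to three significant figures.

U ≈ 229 mJ

L = μ₀N²A/(2πR) = (4π×10⁻⁷)(2170)²(3.380×10^-4)/(2π×0.15) = 2.122×10^-3 H.
U = ½LI² = ½(2.122×10^-3)(14.7)² = 0.2293 J.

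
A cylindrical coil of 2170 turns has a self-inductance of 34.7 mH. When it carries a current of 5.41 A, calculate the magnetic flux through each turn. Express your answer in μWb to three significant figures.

Φ_B ≈ 86.5 μWb

From L = NΦ_B/I, the flux per turn is Φ_B = LI/N.
Φ_B = (3.470×10^-2 H)(5.41 A)/2170 = 8.651×10^-5 Wb.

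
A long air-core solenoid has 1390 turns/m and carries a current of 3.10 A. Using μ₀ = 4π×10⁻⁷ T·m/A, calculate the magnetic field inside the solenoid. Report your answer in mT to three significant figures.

Inside a long solenoid, B = μ₀nI.
B = (4π×10⁻⁷)(1.390×10^3 m⁻¹)(3.10 A) = 5.4148×10^-3 T.

B ≈ 5.41 mT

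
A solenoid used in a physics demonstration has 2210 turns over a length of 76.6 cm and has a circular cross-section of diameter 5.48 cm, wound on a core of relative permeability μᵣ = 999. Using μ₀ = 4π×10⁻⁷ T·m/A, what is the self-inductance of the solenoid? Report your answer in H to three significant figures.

A = π(d/2)² = π(2.740×10^-2 m)² = 2.359×10^-3 m².
For a long solenoid, L = μ₀μᵣN²A/ℓ.
L = (4π×10⁻⁷)(999)(2210)²(2.359×10^-3)/(0.766 m) = 18.88 H.

L ≈ 18.9 H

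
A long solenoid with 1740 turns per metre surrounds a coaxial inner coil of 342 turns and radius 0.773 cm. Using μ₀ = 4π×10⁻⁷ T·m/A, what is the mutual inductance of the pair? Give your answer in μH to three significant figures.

M ≈ 140 μH

The outer solenoid produces a uniform field B₁ = μ₀n₁I₁ across the inner coil,
so the flux linkage is N₂Φ = N₂B₁A₂ = μ₀n₁N₂A₂·I₁, giving M = μ₀n₁N₂A₂.
A₂ = πr² = π(7.730×10^-3 m)² = 1.877×10^-4 m².
M = (4π×10⁻⁷)(1740)(342)(1.877×10^-4) = 1.404×10^-4 H.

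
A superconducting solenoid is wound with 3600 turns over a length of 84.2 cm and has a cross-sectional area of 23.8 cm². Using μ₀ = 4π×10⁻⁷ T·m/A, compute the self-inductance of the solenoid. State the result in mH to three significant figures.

L ≈ 46.0 mH

A = 23.8 cm² = 2.380×10^-3 m².
For a long solenoid, L = μ₀N²A/ℓ.
L = (4π×10⁻⁷)(3600)²(2.380×10^-3)/(0.842 m) = 4.603×10^-2 H.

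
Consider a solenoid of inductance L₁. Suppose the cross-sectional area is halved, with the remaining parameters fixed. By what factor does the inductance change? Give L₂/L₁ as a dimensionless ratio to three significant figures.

L₂/L₁ = 0.500

For a solenoid, L ∝ μᵣN²A/ℓ.
L₂/L₁ = (0.5) = 0.500.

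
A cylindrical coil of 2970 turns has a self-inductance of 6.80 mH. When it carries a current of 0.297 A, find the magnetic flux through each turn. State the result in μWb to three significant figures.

From L = NΦ_B/I, the flux per turn is Φ_B = LI/N.
Φ_B = (6.800×10^-3 H)(0.297 A)/2970 = 6.800×10^-7 Wb.

Φ_B ≈ 0.680 μWb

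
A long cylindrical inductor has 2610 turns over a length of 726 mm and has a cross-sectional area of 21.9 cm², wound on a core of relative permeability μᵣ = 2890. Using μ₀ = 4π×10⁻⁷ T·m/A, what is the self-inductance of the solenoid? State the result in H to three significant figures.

L ≈ 74.6 H

A = 21.9 cm² = 2.190×10^-3 m².
For a long solenoid, L = μ₀μᵣN²A/ℓ.
L = (4π×10⁻⁷)(2890)(2610)²(2.190×10^-3)/(0.726 m) = 74.63 H.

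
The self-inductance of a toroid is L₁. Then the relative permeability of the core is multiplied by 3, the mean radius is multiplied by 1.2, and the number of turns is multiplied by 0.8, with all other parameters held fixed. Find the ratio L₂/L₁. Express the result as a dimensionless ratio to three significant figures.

L₂/L₁ = 1.60

For a toroid, L ∝ μᵣN²A/R.
L₂/L₁ = (3) × (1.2)^-1 × (0.8)^2 = 1.60.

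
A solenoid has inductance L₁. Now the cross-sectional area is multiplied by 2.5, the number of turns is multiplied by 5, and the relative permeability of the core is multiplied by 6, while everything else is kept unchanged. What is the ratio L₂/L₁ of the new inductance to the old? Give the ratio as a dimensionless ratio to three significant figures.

L₂/L₁ = 375

For a solenoid, L ∝ μᵣN²A/ℓ.
L₂/L₁ = (2.5) × (5)^2 × (6) = 375.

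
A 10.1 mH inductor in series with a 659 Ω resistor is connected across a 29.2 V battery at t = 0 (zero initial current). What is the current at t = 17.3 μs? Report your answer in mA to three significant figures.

I ≈ 30.0 mA

τ = L/R = 1.010×10^-2/659 = 1.533×10^-5 s; final current I_∞ = ε/R = 29.2/659 = 4.431×10^-2 A.
I(t) = I_∞(1 − e^(−t/τ)) with t/τ = 1.129.
I = (4.431×10^-2)(1 − e^(−1.129)) = 2.998×10^-2 A.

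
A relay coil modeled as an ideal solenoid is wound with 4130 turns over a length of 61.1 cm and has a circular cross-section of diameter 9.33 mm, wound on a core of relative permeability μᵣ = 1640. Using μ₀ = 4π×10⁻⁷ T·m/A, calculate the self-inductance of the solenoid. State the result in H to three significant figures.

A = π(d/2)² = π(4.665×10^-3 m)² = 6.837×10^-5 m².
For a long solenoid, L = μ₀μᵣN²A/ℓ.
L = (4π×10⁻⁷)(1640)(4130)²(6.837×10^-5)/(0.611 m) = 3.933 H.

L ≈ 3.93 H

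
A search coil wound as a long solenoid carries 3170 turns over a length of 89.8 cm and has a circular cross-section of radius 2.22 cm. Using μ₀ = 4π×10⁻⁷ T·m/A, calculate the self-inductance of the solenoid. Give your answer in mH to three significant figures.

A = πr² = π(2.220×10^-2 m)² = 1.548×10^-3 m².
For a long solenoid, L = μ₀N²A/ℓ.
L = (4π×10⁻⁷)(3170)²(1.548×10^-3)/(0.898 m) = 2.177×10^-2 H.

L ≈ 21.8 mH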